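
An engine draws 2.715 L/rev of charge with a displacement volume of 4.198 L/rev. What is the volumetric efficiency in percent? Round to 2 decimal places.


eta_v = (V_actual / V_disp) * 100
Ratio = 2.715 / 4.198 = 0.6467
eta_v = 0.6467 * 100 = 64.67%


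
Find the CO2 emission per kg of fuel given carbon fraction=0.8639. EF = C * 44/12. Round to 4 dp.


EF = C_frac * (M_CO2 / M_C)
EF = 0.8639 * (44/12)
EF = 0.8639 * 3.666667 = 3.1676 kg_CO2/kg_fuel


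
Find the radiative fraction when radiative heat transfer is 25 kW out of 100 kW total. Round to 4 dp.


f_rad = Q_rad / Q_total
f_rad = 25 / 100 = 0.2500


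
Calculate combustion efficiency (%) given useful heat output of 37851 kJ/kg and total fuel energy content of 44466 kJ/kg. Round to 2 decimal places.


Efficiency = (Q_useful / Q_fuel) * 100
Efficiency = (37851 / 44466) * 100
Efficiency = 0.8512 * 100 = 85.12%


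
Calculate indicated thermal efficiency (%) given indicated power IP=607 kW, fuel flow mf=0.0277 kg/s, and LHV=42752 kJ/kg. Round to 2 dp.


eta_ith = (IP / (mf * LHV)) * 100
Denominator = 0.0277 * 42752 = 1184.2304 kW
eta_ith = (607 / 1184.2304) * 100 = 51.26%


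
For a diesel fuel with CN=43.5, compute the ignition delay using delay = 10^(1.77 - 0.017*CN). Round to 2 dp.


delay = 10^(1.77 - 0.017*CN)
Exponent = 1.77 - 0.017*43.5 = 1.0305
delay = 10^1.0305 = 10.73 ms


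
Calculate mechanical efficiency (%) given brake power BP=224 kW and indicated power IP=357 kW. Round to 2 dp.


eta_mech = (BP / IP) * 100
Ratio = 224 / 357 = 0.6275
eta_mech = 0.6275 * 100 = 62.75%


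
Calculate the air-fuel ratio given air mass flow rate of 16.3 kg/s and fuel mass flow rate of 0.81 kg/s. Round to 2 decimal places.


AFR = m_air / m_fuel
AFR = 16.3 / 0.81 = 20.12


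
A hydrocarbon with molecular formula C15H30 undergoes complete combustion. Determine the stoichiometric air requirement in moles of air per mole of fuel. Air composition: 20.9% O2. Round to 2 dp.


Balanced combustion: C15H30 + 22.5 O2 -> 15 CO2 + 15 H2O
O2 needed = C + H/4 = 15 + 30/4 = 22.50 moles
Air moles = O2 / 0.209 = 22.50 / 0.209 = 107.66 moles air


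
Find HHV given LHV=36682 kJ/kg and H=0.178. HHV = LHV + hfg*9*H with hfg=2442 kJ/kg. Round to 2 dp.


HHV = LHV + hfg * 9 * H
Water addition = 2442 * 9 * 0.178 = 3912.084 kJ/kg
HHV = 36682 + 3912.084 = 40594.08 kJ/kg


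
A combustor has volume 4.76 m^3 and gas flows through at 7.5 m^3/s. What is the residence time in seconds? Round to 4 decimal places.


tau = V / Q_flow
tau = 4.76 / 7.5 = 0.6347 s


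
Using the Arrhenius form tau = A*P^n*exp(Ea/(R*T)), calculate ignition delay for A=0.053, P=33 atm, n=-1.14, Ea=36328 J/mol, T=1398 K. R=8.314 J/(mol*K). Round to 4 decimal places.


tau = A * P^n * exp(Ea/(R*T))
P^n = 33^(-1.14) = 0.01857352
Ea/(R*T) = 36328/(8.314*1398) = 3.125535
exp(Ea/(R*T)) = 22.772064
tau = 0.053 * 0.01857352 * 22.772064 = 0.0224 ms


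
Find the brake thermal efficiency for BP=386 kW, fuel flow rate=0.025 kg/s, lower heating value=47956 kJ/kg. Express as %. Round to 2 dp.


eta_BTE = (BP / (mf * LHV)) * 100
Denominator = 0.025 * 47956 = 1198.9000 kW
eta_BTE = (386 / 1198.9000) * 100 = 32.20%


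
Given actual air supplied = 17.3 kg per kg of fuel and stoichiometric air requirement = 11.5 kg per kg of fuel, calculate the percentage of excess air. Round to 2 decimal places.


Excess air = actual - stoichiometric = 17.3 - 11.5 = 5.80 kg/kg fuel
Excess air % = (excess / stoich) * 100 = (5.80 / 11.5) * 100 = 50.43%


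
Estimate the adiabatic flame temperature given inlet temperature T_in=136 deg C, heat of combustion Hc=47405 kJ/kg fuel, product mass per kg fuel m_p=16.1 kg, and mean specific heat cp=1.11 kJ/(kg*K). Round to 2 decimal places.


T_ad = T_in + Hc / (m_p * cp)
Denominator = 16.1 * 1.11 = 17.8710
Temperature rise = 47405 / 17.8710 = 2652.62 K
T_ad = 136 + 2652.62 = 2788.62 deg C


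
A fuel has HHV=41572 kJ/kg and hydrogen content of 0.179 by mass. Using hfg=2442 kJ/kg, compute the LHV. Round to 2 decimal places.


LHV = HHV - hfg * 9 * H
Water correction = 2442 * 9 * 0.179 = 3934.062 kJ/kg
LHV = 41572 - 3934.062 = 37637.94 kJ/kg


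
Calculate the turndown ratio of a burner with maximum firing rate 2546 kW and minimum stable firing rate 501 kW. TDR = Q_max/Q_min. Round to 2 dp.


TDR = Q_max / Q_min
TDR = 2546 / 501 = 5.08


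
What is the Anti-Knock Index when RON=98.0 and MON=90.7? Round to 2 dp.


AKI = (RON + MON) / 2
AKI = (98.0 + 90.7) / 2
AKI = 188.7 / 2 = 94.35


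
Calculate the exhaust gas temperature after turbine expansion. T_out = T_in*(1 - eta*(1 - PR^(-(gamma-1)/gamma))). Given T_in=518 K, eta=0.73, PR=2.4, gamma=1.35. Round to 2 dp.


T_out = T_in * (1 - eta * (1 - PR^(-(gamma-1)/gamma)))
Exponent = -(1.35-1)/1.35 = -0.25925926
PR^exp = 2.4^(-0.25925926) = 0.79694200
Factor = 1 - 0.73*(1 - 0.79694200) = 0.85176766
T_out = 518 * 0.85176766 = 441.22 K


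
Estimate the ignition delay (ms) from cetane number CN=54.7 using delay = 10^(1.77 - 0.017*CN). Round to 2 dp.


delay = 10^(1.77 - 0.017*CN)
Exponent = 1.77 - 0.017*54.7 = 0.8401
delay = 10^0.8401 = 6.92 ms


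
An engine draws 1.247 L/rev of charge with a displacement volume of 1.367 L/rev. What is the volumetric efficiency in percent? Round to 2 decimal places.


eta_v = (V_actual / V_disp) * 100
Ratio = 1.247 / 1.367 = 0.9122
eta_v = 0.9122 * 100 = 91.22%


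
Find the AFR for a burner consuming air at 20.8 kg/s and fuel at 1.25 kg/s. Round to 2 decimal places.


AFR = m_air / m_fuel
AFR = 20.8 / 1.25 = 16.64


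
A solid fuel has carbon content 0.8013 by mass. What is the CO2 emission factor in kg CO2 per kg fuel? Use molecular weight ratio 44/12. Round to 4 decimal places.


EF = C_frac * (M_CO2 / M_C)
EF = 0.8013 * (44/12)
EF = 0.8013 * 3.666667 = 2.9381 kg_CO2/kg_fuel


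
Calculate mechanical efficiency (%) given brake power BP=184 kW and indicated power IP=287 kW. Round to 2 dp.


eta_mech = (BP / IP) * 100
Ratio = 184 / 287 = 0.6411
eta_mech = 0.6411 * 100 = 64.11%


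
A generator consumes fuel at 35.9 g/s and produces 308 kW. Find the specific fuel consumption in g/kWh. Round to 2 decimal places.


SFC = (mf / BP) * 3600
Rate = 35.9 / 308 = 0.116558 g/(s*kW)
SFC = 0.116558 * 3600 = 419.61 g/kWh


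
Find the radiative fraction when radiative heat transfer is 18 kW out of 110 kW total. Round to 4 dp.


f_rad = Q_rad / Q_total
f_rad = 18 / 110 = 0.1636


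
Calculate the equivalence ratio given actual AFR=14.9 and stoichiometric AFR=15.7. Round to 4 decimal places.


phi = AFR_stoich / AFR_actual
phi = 15.7 / 14.9 = 1.0537


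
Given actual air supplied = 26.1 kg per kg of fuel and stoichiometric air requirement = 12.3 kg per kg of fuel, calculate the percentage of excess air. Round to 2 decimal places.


Excess air = actual - stoichiometric = 26.1 - 12.3 = 13.80 kg/kg fuel
Excess air % = (excess / stoich) * 100 = (13.80 / 12.3) * 100 = 112.20%


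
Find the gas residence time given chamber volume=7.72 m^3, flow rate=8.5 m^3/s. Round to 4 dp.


tau = V / Q_flow
tau = 7.72 / 8.5 = 0.9082 s


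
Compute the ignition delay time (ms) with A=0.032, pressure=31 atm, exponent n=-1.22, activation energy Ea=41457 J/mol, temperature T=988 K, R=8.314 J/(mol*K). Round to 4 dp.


tau = A * P^n * exp(Ea/(R*T))
P^n = 31^(-1.22) = 0.01515440
Ea/(R*T) = 41457/(8.314*988) = 5.046972
exp(Ea/(R*T)) = 155.550764
tau = 0.032 * 0.01515440 * 155.550764 = 0.0754 ms


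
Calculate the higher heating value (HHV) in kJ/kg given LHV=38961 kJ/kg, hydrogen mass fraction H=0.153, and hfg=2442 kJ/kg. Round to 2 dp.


HHV = LHV + hfg * 9 * H
Water addition = 2442 * 9 * 0.153 = 3362.634 kJ/kg
HHV = 38961 + 3362.634 = 42323.63 kJ/kg


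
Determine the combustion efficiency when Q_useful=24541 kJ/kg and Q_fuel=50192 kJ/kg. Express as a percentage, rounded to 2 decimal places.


Efficiency = (Q_useful / Q_fuel) * 100
Efficiency = (24541 / 50192) * 100
Efficiency = 0.4889 * 100 = 48.89%


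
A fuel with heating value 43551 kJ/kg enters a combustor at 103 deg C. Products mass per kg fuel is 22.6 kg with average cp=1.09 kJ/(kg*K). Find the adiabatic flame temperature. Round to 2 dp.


T_ad = T_in + Hc / (m_p * cp)
Denominator = 22.6 * 1.09 = 24.6340
Temperature rise = 43551 / 24.6340 = 1767.92 K
T_ad = 103 + 1767.92 = 1870.92 deg C


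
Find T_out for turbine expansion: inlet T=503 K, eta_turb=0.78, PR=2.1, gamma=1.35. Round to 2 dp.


T_out = T_in * (1 - eta * (1 - PR^(-(gamma-1)/gamma)))
Exponent = -(1.35-1)/1.35 = -0.25925926
PR^exp = 2.1^(-0.25925926) = 0.82501466
Factor = 1 - 0.78*(1 - 0.82501466) = 0.86351143
T_out = 503 * 0.86351143 = 434.35 K


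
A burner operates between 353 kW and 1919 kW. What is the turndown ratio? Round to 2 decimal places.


TDR = Q_max / Q_min
TDR = 1919 / 353 = 5.44


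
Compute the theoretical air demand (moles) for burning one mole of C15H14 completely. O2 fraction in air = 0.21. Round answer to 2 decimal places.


Balanced combustion: C15H14 + 18.5 O2 -> 15 CO2 + 7 H2O
O2 needed = C + H/4 = 15 + 14/4 = 18.50 moles
Air moles = O2 / 0.21 = 18.50 / 0.21 = 88.10 moles air


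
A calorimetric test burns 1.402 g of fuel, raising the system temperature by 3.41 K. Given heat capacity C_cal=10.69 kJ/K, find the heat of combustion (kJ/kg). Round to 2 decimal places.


Hc = C_cal * delta_T / m_fuel
Q_released = 10.69 * 3.41 = 36.4529 kJ
m_fuel = 1.402 g = 1.402/1000 kg = 0.001402 kg
Hc = 36.4529 / 0.001402 = 26000.64 kJ/kg


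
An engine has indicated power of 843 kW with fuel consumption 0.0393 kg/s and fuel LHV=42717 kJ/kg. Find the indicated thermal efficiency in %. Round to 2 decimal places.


eta_ith = (IP / (mf * LHV)) * 100
Denominator = 0.0393 * 42717 = 1678.7781 kW
eta_ith = (843 / 1678.7781) * 100 = 50.22%


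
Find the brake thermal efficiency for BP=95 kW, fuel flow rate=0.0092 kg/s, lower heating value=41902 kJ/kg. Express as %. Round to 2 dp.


eta_BTE = (BP / (mf * LHV)) * 100
Denominator = 0.0092 * 41902 = 385.4984 kW
eta_BTE = (95 / 385.4984) * 100 = 24.64%


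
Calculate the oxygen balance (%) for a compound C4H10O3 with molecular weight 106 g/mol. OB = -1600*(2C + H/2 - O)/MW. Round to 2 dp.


OB = -1600 * (2C + H/2 - O) / MW
Inner = 2*4 + 10/2 - 3 = 10.00
OB = -1600 * 10.00 / 106 = -150.94%


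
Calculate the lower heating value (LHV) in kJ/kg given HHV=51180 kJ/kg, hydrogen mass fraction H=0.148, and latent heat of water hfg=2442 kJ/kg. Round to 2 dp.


LHV = HHV - hfg * 9 * H
Water correction = 2442 * 9 * 0.148 = 3252.744 kJ/kg
LHV = 51180 - 3252.744 = 47927.26 kJ/kg


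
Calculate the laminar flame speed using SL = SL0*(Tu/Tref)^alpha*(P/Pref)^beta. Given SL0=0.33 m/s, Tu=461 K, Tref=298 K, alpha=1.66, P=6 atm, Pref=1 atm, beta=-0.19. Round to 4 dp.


SL = SL0 * (Tu/Tref)^alpha * (P/Pref)^beta
T ratio = 461/298 = 1.54697987
(T ratio)^alpha = 1.54697987^1.66 = 2.063215
(P/Pref)^beta = 6^(-0.19) = 0.711461
SL = 0.33 * 2.063215 * 0.711461 = 0.4844 m/s


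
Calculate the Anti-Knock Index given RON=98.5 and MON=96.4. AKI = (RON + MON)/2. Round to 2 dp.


AKI = (RON + MON) / 2
AKI = (98.5 + 96.4) / 2
AKI = 194.9 / 2 = 97.45


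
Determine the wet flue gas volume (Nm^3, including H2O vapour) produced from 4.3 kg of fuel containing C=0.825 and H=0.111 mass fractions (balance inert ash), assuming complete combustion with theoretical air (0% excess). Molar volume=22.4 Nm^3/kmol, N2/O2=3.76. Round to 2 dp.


Per kg fuel: CO2 = (C/12 kmol)*22.4 = (0.825/12)*22.4 = 1.54000 Nm^3
Per kg fuel: H2O = (H/2 kmol)*22.4 = (0.111/2)*22.4 = 1.24320 Nm^3
O2 needed per kg fuel = C/12 + H/4 = 0.825/12 + 0.111/4 = 0.09650000 kmol
Per kg fuel: N2 = O2*3.76*22.4 = 0.09650000*3.76*22.4 = 8.12762 Nm^3
Total per kg = 1.54000 + 1.24320 + 8.12762 = 10.91082 Nm^3
Total = 10.91082 * 4.3 = 46.92 Nm^3


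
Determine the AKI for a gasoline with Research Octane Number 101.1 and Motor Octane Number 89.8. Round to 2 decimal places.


AKI = (RON + MON) / 2
AKI = (101.1 + 89.8) / 2
AKI = 190.9 / 2 = 95.45


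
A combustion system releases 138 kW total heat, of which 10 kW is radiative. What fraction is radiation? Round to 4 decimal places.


f_rad = Q_rad / Q_total
f_rad = 10 / 138 = 0.0725


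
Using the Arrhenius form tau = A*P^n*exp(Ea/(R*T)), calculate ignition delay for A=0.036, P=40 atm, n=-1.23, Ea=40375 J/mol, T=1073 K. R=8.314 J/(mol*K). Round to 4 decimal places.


tau = A * P^n * exp(Ea/(R*T))
P^n = 40^(-1.23) = 0.01070203
Ea/(R*T) = 40375/(8.314*1073) = 4.525877
exp(Ea/(R*T)) = 92.376949
tau = 0.036 * 0.01070203 * 92.376949 = 0.0356 ms


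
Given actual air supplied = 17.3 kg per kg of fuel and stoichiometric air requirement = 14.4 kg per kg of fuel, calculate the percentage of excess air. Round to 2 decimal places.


Excess air = actual - stoichiometric = 17.3 - 14.4 = 2.90 kg/kg fuel
Excess air % = (excess / stoich) * 100 = (2.90 / 14.4) * 100 = 20.14%


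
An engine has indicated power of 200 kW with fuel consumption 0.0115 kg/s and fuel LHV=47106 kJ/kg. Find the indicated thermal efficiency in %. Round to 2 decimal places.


eta_ith = (IP / (mf * LHV)) * 100
Denominator = 0.0115 * 47106 = 541.7190 kW
eta_ith = (200 / 541.7190) * 100 = 36.92%


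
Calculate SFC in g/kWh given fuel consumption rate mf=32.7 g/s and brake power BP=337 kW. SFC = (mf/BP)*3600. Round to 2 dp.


SFC = (mf / BP) * 3600
Rate = 32.7 / 337 = 0.097033 g/(s*kW)
SFC = 0.097033 * 3600 = 349.32 g/kWh


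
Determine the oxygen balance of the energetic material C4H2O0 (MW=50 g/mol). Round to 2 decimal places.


OB = -1600 * (2C + H/2 - O) / MW
Inner = 2*4 + 2/2 - 0 = 9.00
OB = -1600 * 9.00 / 50 = -288.00%


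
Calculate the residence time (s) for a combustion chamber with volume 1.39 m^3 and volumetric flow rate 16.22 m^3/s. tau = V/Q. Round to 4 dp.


tau = V / Q_flow
tau = 1.39 / 16.22 = 0.0857 s


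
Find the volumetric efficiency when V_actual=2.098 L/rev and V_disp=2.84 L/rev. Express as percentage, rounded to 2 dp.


eta_v = (V_actual / V_disp) * 100
Ratio = 2.098 / 2.84 = 0.7387
eta_v = 0.7387 * 100 = 73.87%


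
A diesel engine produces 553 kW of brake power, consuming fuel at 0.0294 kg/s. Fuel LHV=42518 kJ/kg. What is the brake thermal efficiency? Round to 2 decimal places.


eta_BTE = (BP / (mf * LHV)) * 100
Denominator = 0.0294 * 42518 = 1250.0292 kW
eta_BTE = (553 / 1250.0292) * 100 = 44.24%


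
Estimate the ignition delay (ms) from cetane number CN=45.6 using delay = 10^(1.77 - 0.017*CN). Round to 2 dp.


delay = 10^(1.77 - 0.017*CN)
Exponent = 1.77 - 0.017*45.6 = 0.9948
delay = 10^0.9948 = 9.88 ms


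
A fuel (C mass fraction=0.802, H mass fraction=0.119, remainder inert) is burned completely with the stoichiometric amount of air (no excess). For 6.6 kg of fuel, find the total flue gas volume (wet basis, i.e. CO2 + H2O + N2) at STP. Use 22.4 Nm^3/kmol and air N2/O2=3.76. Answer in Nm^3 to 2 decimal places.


Per kg fuel: CO2 = (C/12 kmol)*22.4 = (0.802/12)*22.4 = 1.49707 Nm^3
Per kg fuel: H2O = (H/2 kmol)*22.4 = (0.119/2)*22.4 = 1.33280 Nm^3
O2 needed per kg fuel = C/12 + H/4 = 0.802/12 + 0.119/4 = 0.09658333 kmol
Per kg fuel: N2 = O2*3.76*22.4 = 0.09658333*3.76*22.4 = 8.13463 Nm^3
Total per kg = 1.49707 + 1.33280 + 8.13463 = 10.96450 Nm^3
Total = 10.96450 * 6.6 = 72.37 Nm^3


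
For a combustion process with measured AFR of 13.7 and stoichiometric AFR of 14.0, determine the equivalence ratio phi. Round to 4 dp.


phi = AFR_stoich / AFR_actual
phi = 14.0 / 13.7 = 1.0219


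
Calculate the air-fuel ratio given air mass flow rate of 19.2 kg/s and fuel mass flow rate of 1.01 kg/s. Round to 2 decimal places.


AFR = m_air / m_fuel
AFR = 19.2 / 1.01 = 19.01


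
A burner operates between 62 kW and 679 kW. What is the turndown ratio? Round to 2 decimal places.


TDR = Q_max / Q_min
TDR = 679 / 62 = 10.95


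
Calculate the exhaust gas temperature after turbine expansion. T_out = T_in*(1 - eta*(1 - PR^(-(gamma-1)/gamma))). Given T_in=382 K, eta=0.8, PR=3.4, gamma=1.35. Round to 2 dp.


T_out = T_in * (1 - eta * (1 - PR^(-(gamma-1)/gamma)))
Exponent = -(1.35-1)/1.35 = -0.25925926
PR^exp = 3.4^(-0.25925926) = 0.72813041
Factor = 1 - 0.8*(1 - 0.72813041) = 0.78250433
T_out = 382 * 0.78250433 = 298.92 K


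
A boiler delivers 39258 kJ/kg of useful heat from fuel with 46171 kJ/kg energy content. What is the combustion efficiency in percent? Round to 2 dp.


Efficiency = (Q_useful / Q_fuel) * 100
Efficiency = (39258 / 46171) * 100
Efficiency = 0.8503 * 100 = 85.03%


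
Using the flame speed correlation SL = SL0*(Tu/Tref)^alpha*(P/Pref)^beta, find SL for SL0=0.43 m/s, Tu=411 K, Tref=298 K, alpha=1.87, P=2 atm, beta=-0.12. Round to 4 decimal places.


SL = SL0 * (Tu/Tref)^alpha * (P/Pref)^beta
T ratio = 411/298 = 1.37919463
(T ratio)^alpha = 1.37919463^1.87 = 1.824315
(P/Pref)^beta = 2^(-0.12) = 0.920188
SL = 0.43 * 1.824315 * 0.920188 = 0.7218 m/s


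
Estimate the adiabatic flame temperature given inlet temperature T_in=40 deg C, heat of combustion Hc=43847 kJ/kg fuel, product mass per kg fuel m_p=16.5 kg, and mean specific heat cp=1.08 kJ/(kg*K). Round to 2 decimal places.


T_ad = T_in + Hc / (m_p * cp)
Denominator = 16.5 * 1.08 = 17.8200
Temperature rise = 43847 / 17.8200 = 2460.55 K
T_ad = 40 + 2460.55 = 2500.55 deg C


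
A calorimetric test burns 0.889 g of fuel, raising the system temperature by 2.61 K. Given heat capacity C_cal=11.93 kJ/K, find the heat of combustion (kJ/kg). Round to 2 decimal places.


Hc = C_cal * delta_T / m_fuel
Q_released = 11.93 * 2.61 = 31.1373 kJ
m_fuel = 0.889 g = 0.889/1000 kg = 0.000889 kg
Hc = 31.1373 / 0.000889 = 35025.08 kJ/kg


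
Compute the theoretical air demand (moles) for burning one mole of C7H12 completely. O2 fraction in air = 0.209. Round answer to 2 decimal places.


Balanced combustion: C7H12 + 10 O2 -> 7 CO2 + 6 H2O
O2 needed = C + H/4 = 7 + 12/4 = 10.00 moles
Air moles = O2 / 0.209 = 10.00 / 0.209 = 47.85 moles air


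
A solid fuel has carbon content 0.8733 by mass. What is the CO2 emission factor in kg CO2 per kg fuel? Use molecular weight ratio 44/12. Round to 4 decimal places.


EF = C_frac * (M_CO2 / M_C)
EF = 0.8733 * (44/12)
EF = 0.8733 * 3.666667 = 3.2021 kg_CO2/kg_fuel


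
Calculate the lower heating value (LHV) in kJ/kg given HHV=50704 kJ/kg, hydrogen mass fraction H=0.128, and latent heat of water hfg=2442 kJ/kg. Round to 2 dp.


LHV = HHV - hfg * 9 * H
Water correction = 2442 * 9 * 0.128 = 2813.184 kJ/kg
LHV = 50704 - 2813.184 = 47890.82 kJ/kg


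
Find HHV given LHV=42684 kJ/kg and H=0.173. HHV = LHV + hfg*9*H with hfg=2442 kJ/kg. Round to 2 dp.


HHV = LHV + hfg * 9 * H
Water addition = 2442 * 9 * 0.173 = 3802.194 kJ/kg
HHV = 42684 + 3802.194 = 46486.19 kJ/kg


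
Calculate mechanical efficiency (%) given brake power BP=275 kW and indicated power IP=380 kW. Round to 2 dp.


eta_mech = (BP / IP) * 100
Ratio = 275 / 380 = 0.7237
eta_mech = 0.7237 * 100 = 72.37%


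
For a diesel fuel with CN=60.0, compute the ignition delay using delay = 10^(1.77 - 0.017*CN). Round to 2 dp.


delay = 10^(1.77 - 0.017*CN)
Exponent = 1.77 - 0.017*60.0 = 0.7500
delay = 10^0.7500 = 5.62 ms


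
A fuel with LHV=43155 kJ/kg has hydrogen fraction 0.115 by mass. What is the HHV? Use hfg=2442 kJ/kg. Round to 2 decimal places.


HHV = LHV + hfg * 9 * H
Water addition = 2442 * 9 * 0.115 = 2527.470 kJ/kg
HHV = 43155 + 2527.470 = 45682.47 kJ/kg


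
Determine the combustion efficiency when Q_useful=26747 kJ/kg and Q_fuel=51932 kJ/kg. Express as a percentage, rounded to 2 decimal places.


Efficiency = (Q_useful / Q_fuel) * 100
Efficiency = (26747 / 51932) * 100
Efficiency = 0.5150 * 100 = 51.50%


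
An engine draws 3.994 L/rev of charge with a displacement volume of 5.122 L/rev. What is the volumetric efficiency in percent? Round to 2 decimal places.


eta_v = (V_actual / V_disp) * 100
Ratio = 3.994 / 5.122 = 0.7798
eta_v = 0.7798 * 100 = 77.98%


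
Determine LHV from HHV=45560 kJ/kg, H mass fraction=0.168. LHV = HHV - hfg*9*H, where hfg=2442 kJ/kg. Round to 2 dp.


LHV = HHV - hfg * 9 * H
Water correction = 2442 * 9 * 0.168 = 3692.304 kJ/kg
LHV = 45560 - 3692.304 = 41867.70 kJ/kg


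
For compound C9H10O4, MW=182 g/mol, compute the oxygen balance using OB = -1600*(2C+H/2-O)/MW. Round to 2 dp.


OB = -1600 * (2C + H/2 - O) / MW
Inner = 2*9 + 10/2 - 4 = 19.00
OB = -1600 * 19.00 / 182 = -167.03%


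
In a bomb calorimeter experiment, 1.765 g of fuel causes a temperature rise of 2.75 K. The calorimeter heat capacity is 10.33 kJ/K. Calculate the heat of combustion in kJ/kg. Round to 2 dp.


Hc = C_cal * delta_T / m_fuel
Q_released = 10.33 * 2.75 = 28.4075 kJ
m_fuel = 1.765 g = 1.765/1000 kg = 0.001765 kg
Hc = 28.4075 / 0.001765 = 16094.90 kJ/kg


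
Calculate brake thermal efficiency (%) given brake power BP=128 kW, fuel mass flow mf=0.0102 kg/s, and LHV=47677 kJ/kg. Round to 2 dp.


eta_BTE = (BP / (mf * LHV)) * 100
Denominator = 0.0102 * 47677 = 486.3054 kW
eta_BTE = (128 / 486.3054) * 100 = 26.32%


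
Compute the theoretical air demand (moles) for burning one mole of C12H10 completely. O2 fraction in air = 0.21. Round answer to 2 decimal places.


Balanced combustion: C12H10 + 14.5 O2 -> 12 CO2 + 5 H2O
O2 needed = C + H/4 = 12 + 10/4 = 14.50 moles
Air moles = O2 / 0.21 = 14.50 / 0.21 = 69.05 moles air


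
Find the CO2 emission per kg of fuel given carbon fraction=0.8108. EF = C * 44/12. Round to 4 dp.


EF = C_frac * (M_CO2 / M_C)
EF = 0.8108 * (44/12)
EF = 0.8108 * 3.666667 = 2.9729 kg_CO2/kg_fuel


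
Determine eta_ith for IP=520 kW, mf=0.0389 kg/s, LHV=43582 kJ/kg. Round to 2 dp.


eta_ith = (IP / (mf * LHV)) * 100
Denominator = 0.0389 * 43582 = 1695.3398 kW
eta_ith = (520 / 1695.3398) * 100 = 30.67%


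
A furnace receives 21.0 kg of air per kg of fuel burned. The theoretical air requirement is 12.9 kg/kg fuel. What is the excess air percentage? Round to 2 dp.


Excess air = actual - stoichiometric = 21.0 - 12.9 = 8.10 kg/kg fuel
Excess air % = (excess / stoich) * 100 = (8.10 / 12.9) * 100 = 62.79%


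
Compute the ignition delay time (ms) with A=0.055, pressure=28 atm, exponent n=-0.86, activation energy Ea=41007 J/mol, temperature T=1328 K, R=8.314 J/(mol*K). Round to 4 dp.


tau = A * P^n * exp(Ea/(R*T))
P^n = 28^(-0.86) = 0.05694349
Ea/(R*T) = 41007/(8.314*1328) = 3.714068
exp(Ea/(R*T)) = 41.020357
tau = 0.055 * 0.05694349 * 41.020357 = 0.1285 ms


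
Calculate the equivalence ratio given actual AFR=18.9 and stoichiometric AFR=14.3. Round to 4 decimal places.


phi = AFR_stoich / AFR_actual
phi = 14.3 / 18.9 = 0.7566


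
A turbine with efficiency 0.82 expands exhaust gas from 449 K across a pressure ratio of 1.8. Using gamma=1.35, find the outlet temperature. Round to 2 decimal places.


T_out = T_in * (1 - eta * (1 - PR^(-(gamma-1)/gamma)))
Exponent = -(1.35-1)/1.35 = -0.25925926
PR^exp = 1.8^(-0.25925926) = 0.85865408
Factor = 1 - 0.82*(1 - 0.85865408) = 0.88409635
T_out = 449 * 0.88409635 = 396.96 K


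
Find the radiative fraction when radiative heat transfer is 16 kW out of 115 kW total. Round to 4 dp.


f_rad = Q_rad / Q_total
f_rad = 16 / 115 = 0.1391


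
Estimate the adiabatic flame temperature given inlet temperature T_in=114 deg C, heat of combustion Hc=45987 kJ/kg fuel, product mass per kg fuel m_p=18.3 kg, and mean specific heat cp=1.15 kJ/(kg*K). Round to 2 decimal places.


T_ad = T_in + Hc / (m_p * cp)
Denominator = 18.3 * 1.15 = 21.0450
Temperature rise = 45987 / 21.0450 = 2185.17 K
T_ad = 114 + 2185.17 = 2299.17 deg C


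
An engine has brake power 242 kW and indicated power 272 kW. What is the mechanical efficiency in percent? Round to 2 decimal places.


eta_mech = (BP / IP) * 100
Ratio = 242 / 272 = 0.8897
eta_mech = 0.8897 * 100 = 88.97%


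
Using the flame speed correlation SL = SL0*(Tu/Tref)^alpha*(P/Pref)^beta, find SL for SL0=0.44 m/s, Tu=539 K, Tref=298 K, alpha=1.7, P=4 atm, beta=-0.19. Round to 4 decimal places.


SL = SL0 * (Tu/Tref)^alpha * (P/Pref)^beta
T ratio = 539/298 = 1.80872483
(T ratio)^alpha = 1.80872483^1.7 = 2.738629
(P/Pref)^beta = 4^(-0.19) = 0.768438
SL = 0.44 * 2.738629 * 0.768438 = 0.9260 m/s


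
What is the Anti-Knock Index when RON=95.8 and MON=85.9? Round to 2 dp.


AKI = (RON + MON) / 2
AKI = (95.8 + 85.9) / 2
AKI = 181.7 / 2 = 90.85


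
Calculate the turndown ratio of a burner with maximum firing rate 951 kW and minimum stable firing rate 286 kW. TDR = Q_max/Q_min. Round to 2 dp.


TDR = Q_max / Q_min
TDR = 951 / 286 = 3.33


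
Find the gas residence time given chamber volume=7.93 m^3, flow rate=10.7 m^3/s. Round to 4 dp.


tau = V / Q_flow
tau = 7.93 / 10.7 = 0.7411 s


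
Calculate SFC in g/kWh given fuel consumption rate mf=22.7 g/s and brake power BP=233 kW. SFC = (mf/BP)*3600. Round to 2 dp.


SFC = (mf / BP) * 3600
Rate = 22.7 / 233 = 0.097425 g/(s*kW)
SFC = 0.097425 * 3600 = 350.73 g/kWh


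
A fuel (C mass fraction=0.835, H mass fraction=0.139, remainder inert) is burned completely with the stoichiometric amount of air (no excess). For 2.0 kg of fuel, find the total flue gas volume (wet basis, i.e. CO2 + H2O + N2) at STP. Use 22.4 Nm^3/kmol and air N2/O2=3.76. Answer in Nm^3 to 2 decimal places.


Per kg fuel: CO2 = (C/12 kmol)*22.4 = (0.835/12)*22.4 = 1.55867 Nm^3
Per kg fuel: H2O = (H/2 kmol)*22.4 = (0.139/2)*22.4 = 1.55680 Nm^3
O2 needed per kg fuel = C/12 + H/4 = 0.835/12 + 0.139/4 = 0.10433333 kmol
Per kg fuel: N2 = O2*3.76*22.4 = 0.10433333*3.76*22.4 = 8.78737 Nm^3
Total per kg = 1.55867 + 1.55680 + 8.78737 = 11.90284 Nm^3
Total = 11.90284 * 2.0 = 23.81 Nm^3


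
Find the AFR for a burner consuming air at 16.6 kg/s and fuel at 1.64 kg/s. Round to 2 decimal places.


AFR = m_air / m_fuel
AFR = 16.6 / 1.64 = 10.12


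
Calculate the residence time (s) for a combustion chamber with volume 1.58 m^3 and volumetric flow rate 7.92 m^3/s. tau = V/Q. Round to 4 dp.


tau = V / Q_flow
tau = 1.58 / 7.92 = 0.1995 s


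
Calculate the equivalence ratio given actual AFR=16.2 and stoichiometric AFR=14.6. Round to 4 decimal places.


phi = AFR_stoich / AFR_actual
phi = 14.6 / 16.2 = 0.9012


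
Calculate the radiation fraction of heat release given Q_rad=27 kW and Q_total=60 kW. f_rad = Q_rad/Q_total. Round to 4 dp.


f_rad = Q_rad / Q_total
f_rad = 27 / 60 = 0.4500


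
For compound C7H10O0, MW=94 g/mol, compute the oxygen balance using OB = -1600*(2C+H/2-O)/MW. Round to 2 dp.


OB = -1600 * (2C + H/2 - O) / MW
Inner = 2*7 + 10/2 - 0 = 19.00
OB = -1600 * 19.00 / 94 = -323.40%


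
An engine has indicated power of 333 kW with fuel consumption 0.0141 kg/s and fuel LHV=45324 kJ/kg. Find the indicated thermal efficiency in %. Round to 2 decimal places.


eta_ith = (IP / (mf * LHV)) * 100
Denominator = 0.0141 * 45324 = 639.0684 kW
eta_ith = (333 / 639.0684) * 100 = 52.11%


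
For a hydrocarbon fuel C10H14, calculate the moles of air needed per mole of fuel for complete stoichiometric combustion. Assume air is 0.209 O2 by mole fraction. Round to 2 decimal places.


Balanced combustion: C10H14 + 13.5 O2 -> 10 CO2 + 7 H2O
O2 needed = C + H/4 = 10 + 14/4 = 13.50 moles
Air moles = O2 / 0.209 = 13.50 / 0.209 = 64.59 moles air


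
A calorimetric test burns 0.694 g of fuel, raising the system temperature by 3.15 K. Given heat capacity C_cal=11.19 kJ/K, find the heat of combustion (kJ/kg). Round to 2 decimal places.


Hc = C_cal * delta_T / m_fuel
Q_released = 11.19 * 3.15 = 35.2485 kJ
m_fuel = 0.694 g = 0.694/1000 kg = 0.000694 kg
Hc = 35.2485 / 0.000694 = 50790.35 kJ/kg


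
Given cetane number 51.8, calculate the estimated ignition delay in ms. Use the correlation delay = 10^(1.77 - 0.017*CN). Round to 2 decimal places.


delay = 10^(1.77 - 0.017*CN)
Exponent = 1.77 - 0.017*51.8 = 0.8894
delay = 10^0.8894 = 7.75 ms


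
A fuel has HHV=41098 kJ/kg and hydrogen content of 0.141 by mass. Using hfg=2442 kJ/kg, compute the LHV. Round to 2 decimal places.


LHV = HHV - hfg * 9 * H
Water correction = 2442 * 9 * 0.141 = 3098.898 kJ/kg
LHV = 41098 - 3098.898 = 37999.10 kJ/kg


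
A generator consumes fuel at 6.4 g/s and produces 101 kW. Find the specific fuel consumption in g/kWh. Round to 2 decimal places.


SFC = (mf / BP) * 3600
Rate = 6.4 / 101 = 0.063366 g/(s*kW)
SFC = 0.063366 * 3600 = 228.12 g/kWh


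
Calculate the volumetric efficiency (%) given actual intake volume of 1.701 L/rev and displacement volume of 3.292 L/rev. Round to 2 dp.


eta_v = (V_actual / V_disp) * 100
Ratio = 1.701 / 3.292 = 0.5167
eta_v = 0.5167 * 100 = 51.67%


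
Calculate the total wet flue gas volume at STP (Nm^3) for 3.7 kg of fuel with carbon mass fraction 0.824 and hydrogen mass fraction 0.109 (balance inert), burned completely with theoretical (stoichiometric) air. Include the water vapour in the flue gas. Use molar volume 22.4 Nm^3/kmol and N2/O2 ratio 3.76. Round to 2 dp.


Per kg fuel: CO2 = (C/12 kmol)*22.4 = (0.824/12)*22.4 = 1.53813 Nm^3
Per kg fuel: H2O = (H/2 kmol)*22.4 = (0.109/2)*22.4 = 1.22080 Nm^3
O2 needed per kg fuel = C/12 + H/4 = 0.824/12 + 0.109/4 = 0.09591667 kmol
Per kg fuel: N2 = O2*3.76*22.4 = 0.09591667*3.76*22.4 = 8.07849 Nm^3
Total per kg = 1.53813 + 1.22080 + 8.07849 = 10.83742 Nm^3
Total = 10.83742 * 3.7 = 40.10 Nm^3


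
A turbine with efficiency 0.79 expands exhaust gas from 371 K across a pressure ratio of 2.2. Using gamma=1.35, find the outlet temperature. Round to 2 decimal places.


T_out = T_in * (1 - eta * (1 - PR^(-(gamma-1)/gamma)))
Exponent = -(1.35-1)/1.35 = -0.25925926
PR^exp = 2.2^(-0.25925926) = 0.81512413
Factor = 1 - 0.79*(1 - 0.81512413) = 0.85394806
T_out = 371 * 0.85394806 = 316.81 K


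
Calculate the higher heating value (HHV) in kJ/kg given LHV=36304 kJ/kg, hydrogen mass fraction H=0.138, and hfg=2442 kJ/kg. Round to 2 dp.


HHV = LHV + hfg * 9 * H
Water addition = 2442 * 9 * 0.138 = 3032.964 kJ/kg
HHV = 36304 + 3032.964 = 39336.96 kJ/kg


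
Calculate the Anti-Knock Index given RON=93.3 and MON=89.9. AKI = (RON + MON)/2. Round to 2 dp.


AKI = (RON + MON) / 2
AKI = (93.3 + 89.9) / 2
AKI = 183.2 / 2 = 91.60


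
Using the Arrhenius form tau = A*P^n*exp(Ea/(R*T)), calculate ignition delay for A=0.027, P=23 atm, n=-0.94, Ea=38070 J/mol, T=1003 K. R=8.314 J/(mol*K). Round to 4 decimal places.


tau = A * P^n * exp(Ea/(R*T))
P^n = 23^(-0.94) = 0.05247783
Ea/(R*T) = 38070/(8.314*1003) = 4.565327
exp(Ea/(R*T)) = 96.094045
tau = 0.027 * 0.05247783 * 96.094045 = 0.1362 ms


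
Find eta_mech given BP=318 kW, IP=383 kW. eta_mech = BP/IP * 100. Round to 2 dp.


eta_mech = (BP / IP) * 100
Ratio = 318 / 383 = 0.8303
eta_mech = 0.8303 * 100 = 83.03%


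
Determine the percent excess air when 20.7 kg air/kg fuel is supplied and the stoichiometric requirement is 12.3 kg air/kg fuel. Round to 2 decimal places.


Excess air = actual - stoichiometric = 20.7 - 12.3 = 8.40 kg/kg fuel
Excess air % = (excess / stoich) * 100 = (8.40 / 12.3) * 100 = 68.29%


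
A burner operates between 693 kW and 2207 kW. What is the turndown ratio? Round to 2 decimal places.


TDR = Q_max / Q_min
TDR = 2207 / 693 = 3.18


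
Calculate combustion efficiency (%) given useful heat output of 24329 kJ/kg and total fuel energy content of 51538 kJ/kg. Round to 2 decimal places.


Efficiency = (Q_useful / Q_fuel) * 100
Efficiency = (24329 / 51538) * 100
Efficiency = 0.4721 * 100 = 47.21%


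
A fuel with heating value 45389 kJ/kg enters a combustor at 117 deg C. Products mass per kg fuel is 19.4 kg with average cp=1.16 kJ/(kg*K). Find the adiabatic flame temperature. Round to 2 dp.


T_ad = T_in + Hc / (m_p * cp)
Denominator = 19.4 * 1.16 = 22.5040
Temperature rise = 45389 / 22.5040 = 2016.93 K
T_ad = 117 + 2016.93 = 2133.93 deg C


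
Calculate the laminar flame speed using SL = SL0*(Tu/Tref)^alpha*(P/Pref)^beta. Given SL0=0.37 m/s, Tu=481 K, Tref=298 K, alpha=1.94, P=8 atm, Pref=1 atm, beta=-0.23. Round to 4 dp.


SL = SL0 * (Tu/Tref)^alpha * (P/Pref)^beta
T ratio = 481/298 = 1.61409396
(T ratio)^alpha = 1.61409396^1.94 = 2.531523
(P/Pref)^beta = 8^(-0.23) = 0.619854
SL = 0.37 * 2.531523 * 0.619854 = 0.5806 m/s


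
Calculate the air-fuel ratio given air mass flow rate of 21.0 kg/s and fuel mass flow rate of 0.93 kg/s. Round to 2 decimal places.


AFR = m_air / m_fuel
AFR = 21.0 / 0.93 = 22.58


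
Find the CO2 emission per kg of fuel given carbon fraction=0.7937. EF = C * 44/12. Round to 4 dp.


EF = C_frac * (M_CO2 / M_C)
EF = 0.7937 * (44/12)
EF = 0.7937 * 3.666667 = 2.9102 kg_CO2/kg_fuel


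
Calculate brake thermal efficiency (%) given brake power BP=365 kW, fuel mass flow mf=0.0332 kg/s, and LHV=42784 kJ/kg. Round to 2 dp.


eta_BTE = (BP / (mf * LHV)) * 100
Denominator = 0.0332 * 42784 = 1420.4288 kW
eta_BTE = (365 / 1420.4288) * 100 = 25.70%


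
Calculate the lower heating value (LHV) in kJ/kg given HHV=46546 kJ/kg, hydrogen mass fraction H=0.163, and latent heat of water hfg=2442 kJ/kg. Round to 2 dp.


LHV = HHV - hfg * 9 * H
Water correction = 2442 * 9 * 0.163 = 3582.414 kJ/kg
LHV = 46546 - 3582.414 = 42963.59 kJ/kg


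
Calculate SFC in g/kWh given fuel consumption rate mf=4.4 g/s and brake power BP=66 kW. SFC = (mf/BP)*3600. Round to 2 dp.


SFC = (mf / BP) * 3600
Rate = 4.4 / 66 = 0.066667 g/(s*kW)
SFC = 0.066667 * 3600 = 240.00 g/kWh


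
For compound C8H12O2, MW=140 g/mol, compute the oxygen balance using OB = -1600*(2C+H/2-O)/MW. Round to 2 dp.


OB = -1600 * (2C + H/2 - O) / MW
Inner = 2*8 + 12/2 - 2 = 20.00
OB = -1600 * 20.00 / 140 = -228.57%


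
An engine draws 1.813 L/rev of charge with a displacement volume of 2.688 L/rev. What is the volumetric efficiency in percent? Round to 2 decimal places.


eta_v = (V_actual / V_disp) * 100
Ratio = 1.813 / 2.688 = 0.6745
eta_v = 0.6745 * 100 = 67.45%


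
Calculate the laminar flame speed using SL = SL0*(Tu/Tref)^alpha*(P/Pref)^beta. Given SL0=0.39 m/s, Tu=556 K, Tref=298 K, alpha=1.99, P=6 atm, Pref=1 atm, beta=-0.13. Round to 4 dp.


SL = SL0 * (Tu/Tref)^alpha * (P/Pref)^beta
T ratio = 556/298 = 1.86577181
(T ratio)^alpha = 1.86577181^1.99 = 3.459461
(P/Pref)^beta = 6^(-0.13) = 0.792210
SL = 0.39 * 3.459461 * 0.792210 = 1.0688 m/s


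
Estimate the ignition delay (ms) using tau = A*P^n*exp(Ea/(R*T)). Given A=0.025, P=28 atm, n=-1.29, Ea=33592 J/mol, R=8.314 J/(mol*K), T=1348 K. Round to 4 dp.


tau = A * P^n * exp(Ea/(R*T))
P^n = 28^(-1.29) = 0.01358833
Ea/(R*T) = 33592/(8.314*1348) = 2.997340
exp(Ea/(R*T)) = 20.032172
tau = 0.025 * 0.01358833 * 20.032172 = 0.0068 ms


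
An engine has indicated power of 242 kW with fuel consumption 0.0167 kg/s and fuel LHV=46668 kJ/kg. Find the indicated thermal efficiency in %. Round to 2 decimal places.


eta_ith = (IP / (mf * LHV)) * 100
Denominator = 0.0167 * 46668 = 779.3556 kW
eta_ith = (242 / 779.3556) * 100 = 31.05%


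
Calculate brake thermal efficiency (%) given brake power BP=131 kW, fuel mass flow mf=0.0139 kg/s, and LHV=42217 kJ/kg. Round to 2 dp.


eta_BTE = (BP / (mf * LHV)) * 100
Denominator = 0.0139 * 42217 = 586.8163 kW
eta_BTE = (131 / 586.8163) * 100 = 22.32%


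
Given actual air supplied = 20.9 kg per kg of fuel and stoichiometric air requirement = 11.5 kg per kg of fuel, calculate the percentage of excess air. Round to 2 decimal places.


Excess air = actual - stoichiometric = 20.9 - 11.5 = 9.40 kg/kg fuel
Excess air % = (excess / stoich) * 100 = (9.40 / 11.5) * 100 = 81.74%


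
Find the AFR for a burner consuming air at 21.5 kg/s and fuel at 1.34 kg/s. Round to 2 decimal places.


AFR = m_air / m_fuel
AFR = 21.5 / 1.34 = 16.04


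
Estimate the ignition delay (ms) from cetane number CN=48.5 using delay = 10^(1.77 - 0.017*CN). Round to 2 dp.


delay = 10^(1.77 - 0.017*CN)
Exponent = 1.77 - 0.017*48.5 = 0.9455
delay = 10^0.9455 = 8.82 ms


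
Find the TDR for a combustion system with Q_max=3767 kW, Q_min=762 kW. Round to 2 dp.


TDR = Q_max / Q_min
TDR = 3767 / 762 = 4.94


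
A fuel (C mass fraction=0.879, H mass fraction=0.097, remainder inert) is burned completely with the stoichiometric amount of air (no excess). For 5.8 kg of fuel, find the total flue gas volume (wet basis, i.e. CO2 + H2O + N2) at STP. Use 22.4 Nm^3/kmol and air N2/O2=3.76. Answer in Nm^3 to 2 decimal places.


Per kg fuel: CO2 = (C/12 kmol)*22.4 = (0.879/12)*22.4 = 1.64080 Nm^3
Per kg fuel: H2O = (H/2 kmol)*22.4 = (0.097/2)*22.4 = 1.08640 Nm^3
O2 needed per kg fuel = C/12 + H/4 = 0.879/12 + 0.097/4 = 0.09750000 kmol
Per kg fuel: N2 = O2*3.76*22.4 = 0.09750000*3.76*22.4 = 8.21184 Nm^3
Total per kg = 1.64080 + 1.08640 + 8.21184 = 10.93904 Nm^3
Total = 10.93904 * 5.8 = 63.45 Nm^3


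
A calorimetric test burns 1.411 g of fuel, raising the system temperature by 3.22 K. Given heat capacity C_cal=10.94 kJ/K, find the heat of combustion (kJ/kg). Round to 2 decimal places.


Hc = C_cal * delta_T / m_fuel
Q_released = 10.94 * 3.22 = 35.2268 kJ
m_fuel = 1.411 g = 1.411/1000 kg = 0.001411 kg
Hc = 35.2268 / 0.001411 = 24965.84 kJ/kg


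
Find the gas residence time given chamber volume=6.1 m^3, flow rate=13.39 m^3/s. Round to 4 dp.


tau = V / Q_flow
tau = 6.1 / 13.39 = 0.4556 s


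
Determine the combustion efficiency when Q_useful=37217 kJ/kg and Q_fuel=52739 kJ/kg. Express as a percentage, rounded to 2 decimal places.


Efficiency = (Q_useful / Q_fuel) * 100
Efficiency = (37217 / 52739) * 100
Efficiency = 0.7057 * 100 = 70.57%


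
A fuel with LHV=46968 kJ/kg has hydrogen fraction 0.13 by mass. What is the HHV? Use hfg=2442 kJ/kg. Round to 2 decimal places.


HHV = LHV + hfg * 9 * H
Water addition = 2442 * 9 * 0.13 = 2857.140 kJ/kg
HHV = 46968 + 2857.140 = 49825.14 kJ/kg


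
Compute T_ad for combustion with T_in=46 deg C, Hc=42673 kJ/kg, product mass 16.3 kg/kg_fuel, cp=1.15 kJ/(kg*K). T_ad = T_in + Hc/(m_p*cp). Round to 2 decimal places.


T_ad = T_in + Hc / (m_p * cp)
Denominator = 16.3 * 1.15 = 18.7450
Temperature rise = 42673 / 18.7450 = 2276.50 K
T_ad = 46 + 2276.50 = 2322.50 deg C


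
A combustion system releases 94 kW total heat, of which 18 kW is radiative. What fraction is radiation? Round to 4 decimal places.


f_rad = Q_rad / Q_total
f_rad = 18 / 94 = 0.1915


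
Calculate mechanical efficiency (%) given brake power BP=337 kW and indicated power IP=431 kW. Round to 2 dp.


eta_mech = (BP / IP) * 100
Ratio = 337 / 431 = 0.7819
eta_mech = 0.7819 * 100 = 78.19%


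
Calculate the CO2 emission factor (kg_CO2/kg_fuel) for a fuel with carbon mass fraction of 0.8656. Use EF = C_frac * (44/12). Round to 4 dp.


EF = C_frac * (M_CO2 / M_C)
EF = 0.8656 * (44/12)
EF = 0.8656 * 3.666667 = 3.1739 kg_CO2/kg_fuel


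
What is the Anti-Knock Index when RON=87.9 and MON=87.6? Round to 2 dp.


AKI = (RON + MON) / 2
AKI = (87.9 + 87.6) / 2
AKI = 175.5 / 2 = 87.75


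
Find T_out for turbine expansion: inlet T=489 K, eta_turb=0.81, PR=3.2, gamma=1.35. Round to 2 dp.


T_out = T_in * (1 - eta * (1 - PR^(-(gamma-1)/gamma)))
Exponent = -(1.35-1)/1.35 = -0.25925926
PR^exp = 3.2^(-0.25925926) = 0.73966521
Factor = 1 - 0.81*(1 - 0.73966521) = 0.78912882
T_out = 489 * 0.78912882 = 385.88 K


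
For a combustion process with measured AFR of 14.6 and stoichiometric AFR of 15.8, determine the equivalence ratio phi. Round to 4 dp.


phi = AFR_stoich / AFR_actual
phi = 15.8 / 14.6 = 1.0822


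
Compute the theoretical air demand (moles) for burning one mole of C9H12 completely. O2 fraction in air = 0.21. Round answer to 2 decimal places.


Balanced combustion: C9H12 + 12 O2 -> 9 CO2 + 6 H2O
O2 needed = C + H/4 = 9 + 12/4 = 12.00 moles
Air moles = O2 / 0.21 = 12.00 / 0.21 = 57.14 moles air
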